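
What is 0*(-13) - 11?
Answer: -11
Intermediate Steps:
0*(-13) - 11 = 0 - 11 = -11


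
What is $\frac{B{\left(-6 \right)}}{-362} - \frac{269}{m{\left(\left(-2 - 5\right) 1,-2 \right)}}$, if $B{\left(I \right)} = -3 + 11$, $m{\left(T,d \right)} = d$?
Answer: $\frac{48681}{362} \approx 134.48$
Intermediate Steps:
$B{\left(I \right)} = 8$
$\frac{B{\left(-6 \right)}}{-362} - \frac{269}{m{\left(\left(-2 - 5\right) 1,-2 \right)}} = \frac{8}{-362} - \frac{269}{-2} = 8 \left(- \frac{1}{362}\right) - - \frac{269}{2} = - \frac{4}{181} + \frac{269}{2} = \frac{48681}{362}$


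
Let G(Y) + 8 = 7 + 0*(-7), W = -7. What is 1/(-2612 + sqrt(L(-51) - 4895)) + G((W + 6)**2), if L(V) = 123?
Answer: -1707482/1706829 - I*sqrt(1193)/3413658 ≈ -1.0004 - 1.0118e-5*I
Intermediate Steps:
G(Y) = -1 (G(Y) = -8 + (7 + 0*(-7)) = -8 + (7 + 0) = -8 + 7 = -1)
1/(-2612 + sqrt(L(-51) - 4895)) + G((W + 6)**2) = 1/(-2612 + sqrt(123 - 4895)) - 1 = 1/(-2612 + sqrt(-4772)) - 1 = 1/(-2612 + 2*I*sqrt(1193)) - 1 = -1 + 1/(-2612 + 2*I*sqrt(1193))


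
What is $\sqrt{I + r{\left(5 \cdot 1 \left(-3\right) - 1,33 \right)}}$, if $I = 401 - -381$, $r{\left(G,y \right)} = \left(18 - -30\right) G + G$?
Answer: $i \sqrt{2} \approx 1.4142 i$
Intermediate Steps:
$r{\left(G,y \right)} = 49 G$ ($r{\left(G,y \right)} = \left(18 + 30\right) G + G = 48 G + G = 49 G$)
$I = 782$ ($I = 401 + 381 = 782$)
$\sqrt{I + r{\left(5 \cdot 1 \left(-3\right) - 1,33 \right)}} = \sqrt{782 + 49 \left(5 \cdot 1 \left(-3\right) - 1\right)} = \sqrt{782 + 49 \left(5 \left(-3\right) - 1\right)} = \sqrt{782 + 49 \left(-15 - 1\right)} = \sqrt{782 + 49 \left(-16\right)} = \sqrt{782 - 784} = \sqrt{-2} = i \sqrt{2}$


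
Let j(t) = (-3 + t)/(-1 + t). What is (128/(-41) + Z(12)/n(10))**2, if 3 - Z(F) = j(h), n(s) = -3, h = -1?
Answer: 180625/15129 ≈ 11.939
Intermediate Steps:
j(t) = (-3 + t)/(-1 + t)
Z(F) = 1 (Z(F) = 3 - (-3 - 1)/(-1 - 1) = 3 - (-4)/(-2) = 3 - (-1)*(-4)/2 = 3 - 1*2 = 3 - 2 = 1)
(128/(-41) + Z(12)/n(10))**2 = (128/(-41) + 1/(-3))**2 = (128*(-1/41) + 1*(-1/3))**2 = (-128/41 - 1/3)**2 = (-425/123)**2 = 180625/15129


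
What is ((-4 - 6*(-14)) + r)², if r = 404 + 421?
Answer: 819025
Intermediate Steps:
r = 825
((-4 - 6*(-14)) + r)² = ((-4 - 6*(-14)) + 825)² = ((-4 + 84) + 825)² = (80 + 825)² = 905² = 819025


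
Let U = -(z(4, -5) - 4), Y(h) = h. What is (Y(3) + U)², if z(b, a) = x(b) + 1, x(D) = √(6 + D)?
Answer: (6 - √10)² ≈ 8.0527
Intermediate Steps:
z(b, a) = 1 + √(6 + b) (z(b, a) = √(6 + b) + 1 = 1 + √(6 + b))
U = 3 - √10 (U = -((1 + √(6 + 4)) - 4) = -((1 + √10) - 4) = -(-3 + √10) = 3 - √10 ≈ -0.16228)
(Y(3) + U)² = (3 + (3 - √10))² = (6 - √10)²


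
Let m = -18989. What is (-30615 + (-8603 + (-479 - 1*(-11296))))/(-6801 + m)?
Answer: 28401/25790 ≈ 1.1012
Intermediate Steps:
(-30615 + (-8603 + (-479 - 1*(-11296))))/(-6801 + m) = (-30615 + (-8603 + (-479 - 1*(-11296))))/(-6801 - 18989) = (-30615 + (-8603 + (-479 + 11296)))/(-25790) = (-30615 + (-8603 + 10817))*(-1/25790) = (-30615 + 2214)*(-1/25790) = -28401*(-1/25790) = 28401/25790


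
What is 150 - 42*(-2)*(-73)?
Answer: -5982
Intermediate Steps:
150 - 42*(-2)*(-73) = 150 + 84*(-73) = 150 - 6132 = -5982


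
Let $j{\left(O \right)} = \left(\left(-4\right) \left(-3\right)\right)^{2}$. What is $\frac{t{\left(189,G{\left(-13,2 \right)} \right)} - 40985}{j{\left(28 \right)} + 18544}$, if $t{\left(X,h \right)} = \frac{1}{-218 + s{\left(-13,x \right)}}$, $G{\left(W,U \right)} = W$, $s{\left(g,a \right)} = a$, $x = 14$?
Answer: $- \frac{8360941}{3812352} \approx -2.1931$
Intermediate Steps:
$j{\left(O \right)} = 144$ ($j{\left(O \right)} = 12^{2} = 144$)
$t{\left(X,h \right)} = - \frac{1}{204}$ ($t{\left(X,h \right)} = \frac{1}{-218 + 14} = \frac{1}{-204} = - \frac{1}{204}$)
$\frac{t{\left(189,G{\left(-13,2 \right)} \right)} - 40985}{j{\left(28 \right)} + 18544} = \frac{- \frac{1}{204} - 40985}{144 + 18544} = - \frac{8360941}{204 \cdot 18688} = \left(- \frac{8360941}{204}\right) \frac{1}{18688} = - \frac{8360941}{3812352}$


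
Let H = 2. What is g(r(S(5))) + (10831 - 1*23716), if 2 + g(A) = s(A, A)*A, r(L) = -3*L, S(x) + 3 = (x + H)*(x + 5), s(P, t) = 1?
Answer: -13088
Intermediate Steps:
S(x) = -3 + (2 + x)*(5 + x) (S(x) = -3 + (x + 2)*(x + 5) = -3 + (2 + x)*(5 + x))
g(A) = -2 + A (g(A) = -2 + 1*A = -2 + A)
g(r(S(5))) + (10831 - 1*23716) = (-2 - 3*(7 + 5² + 7*5)) + (10831 - 1*23716) = (-2 - 3*(7 + 25 + 35)) + (10831 - 23716) = (-2 - 3*67) - 12885 = (-2 - 201) - 12885 = -203 - 12885 = -13088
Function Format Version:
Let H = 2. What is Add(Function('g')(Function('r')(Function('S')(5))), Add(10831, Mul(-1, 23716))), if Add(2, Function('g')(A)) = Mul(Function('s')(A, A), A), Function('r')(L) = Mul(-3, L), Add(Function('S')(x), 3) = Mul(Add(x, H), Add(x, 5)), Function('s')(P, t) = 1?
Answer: -13088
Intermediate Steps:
Function('S')(x) = Add(-3, Mul(Add(2, x), Add(5, x))) (Function('S')(x) = Add(-3, Mul(Add(x, 2), Add(x, 5))) = Add(-3, Mul(Add(2, x), Add(5, x))))
Function('g')(A) = Add(-2, A) (Function('g')(A) = Add(-2, Mul(1, A)) = Add(-2, A))
Add(Function('g')(Function('r')(Function('S')(5))), Add(10831, Mul(-1, 23716))) = Add(Add(-2, Mul(-3, Add(7, Pow(5, 2), Mul(7, 5)))), Add(10831, Mul(-1, 23716))) = Add(Add(-2, Mul(-3, Add(7, 25, 35))), Add(10831, -23716)) = Add(Add(-2, Mul(-3, 67)), -12885) = Add(Add(-2, -201), -12885) = Add(-203, -12885) = -13088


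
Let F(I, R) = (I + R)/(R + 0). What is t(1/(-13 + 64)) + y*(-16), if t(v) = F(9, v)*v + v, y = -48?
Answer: 39629/51 ≈ 777.04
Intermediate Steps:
F(I, R) = (I + R)/R
t(v) = 9 + 2*v (t(v) = ((9 + v)/v)*v + v = (9 + v) + v = 9 + 2*v)
t(1/(-13 + 64)) + y*(-16) = (9 + 2/(-13 + 64)) - 48*(-16) = (9 + 2/51) + 768 = 461/51 + 768 = 39629/51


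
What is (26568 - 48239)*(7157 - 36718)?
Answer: 640616431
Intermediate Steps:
(26568 - 48239)*(7157 - 36718) = -21671*(-29561) = 640616431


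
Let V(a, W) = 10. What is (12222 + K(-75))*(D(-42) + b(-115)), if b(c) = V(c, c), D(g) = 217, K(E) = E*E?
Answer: 4051269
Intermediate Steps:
K(E) = E²
b(c) = 10
(12222 + K(-75))*(D(-42) + b(-115)) = (12222 + (-75)²)*(217 + 10) = (12222 + 5625)*227 = 17847*227 = 4051269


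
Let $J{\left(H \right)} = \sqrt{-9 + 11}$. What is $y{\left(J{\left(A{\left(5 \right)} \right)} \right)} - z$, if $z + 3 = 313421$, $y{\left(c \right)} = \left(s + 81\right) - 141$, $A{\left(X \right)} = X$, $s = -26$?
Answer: $-313504$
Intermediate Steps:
$J{\left(H \right)} = \sqrt{2}$
$y{\left(c \right)} = -86$ ($y{\left(c \right)} = \left(-26 + 81\right) - 141 = 55 - 141 = -86$)
$z = 313418$ ($z = -3 + 313421 = 313418$)
$y{\left(J{\left(A{\left(5 \right)} \right)} \right)} - z = -86 - 313418 = -313504$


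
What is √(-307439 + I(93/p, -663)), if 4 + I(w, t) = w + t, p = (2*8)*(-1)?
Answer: I*√4929789/4 ≈ 555.08*I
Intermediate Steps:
p = -16 (p = 16*(-1) = -16)
I(w, t) = -4 + t + w (I(w, t) = -4 + (w + t) = -4 + (t + w) = -4 + t + w)
√(-307439 + I(93/p, -663)) = √(-307439 + (-4 - 663 + 93/(-16))) = √(-307439 + (-4 - 663 + 93*(-1/16))) = √(-307439 + (-4 - 663 - 93/16)) = √(-307439 - 10765/16) = √(-4929789/16) = I*√4929789/4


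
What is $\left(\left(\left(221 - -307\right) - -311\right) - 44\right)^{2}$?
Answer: $632025$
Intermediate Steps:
$\left(\left(\left(221 - -307\right) - -311\right) - 44\right)^{2} = \left(\left(\left(221 + 307\right) + 311\right) - 44\right)^{2} = \left(\left(528 + 311\right) - 44\right)^{2} = \left(839 - 44\right)^{2} = 795^{2} = 632025$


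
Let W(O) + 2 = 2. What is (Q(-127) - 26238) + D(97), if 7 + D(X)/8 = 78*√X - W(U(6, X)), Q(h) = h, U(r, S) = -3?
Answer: -26421 + 624*√97 ≈ -20275.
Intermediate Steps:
W(O) = 0 (W(O) = -2 + 2 = 0)
D(X) = -56 + 624*√X (D(X) = -56 + 8*(78*√X - 1*0) = -56 + 8*(78*√X + 0) = -56 + 8*(78*√X) = -56 + 624*√X)
(Q(-127) - 26238) + D(97) = (-127 - 26238) + (-56 + 624*√97) = -26365 + (-56 + 624*√97) = -26421 + 624*√97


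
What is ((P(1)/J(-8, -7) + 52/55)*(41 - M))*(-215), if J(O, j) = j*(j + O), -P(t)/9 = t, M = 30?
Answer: -14233/7 ≈ -2033.3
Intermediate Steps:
P(t) = -9*t
J(O, j) = j*(O + j)
((P(1)/J(-8, -7) + 52/55)*(41 - M))*(-215) = (((-9*1)/((-7*(-8 - 7))) + 52/55)*(41 - 1*30))*(-215) = ((-9/((-7*(-15))) + 52*(1/55))*(41 - 30))*(-215) = ((-9/105 + 52/55)*11)*(-215) = ((-9*1/105 + 52/55)*11)*(-215) = ((-3/35 + 52/55)*11)*(-215) = ((331/385)*11)*(-215) = (331/35)*(-215) = -14233/7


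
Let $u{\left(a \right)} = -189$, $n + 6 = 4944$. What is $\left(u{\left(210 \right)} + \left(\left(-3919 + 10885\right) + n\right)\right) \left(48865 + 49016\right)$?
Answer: $1146675915$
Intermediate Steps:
$n = 4938$ ($n = -6 + 4944 = 4938$)
$\left(u{\left(210 \right)} + \left(\left(-3919 + 10885\right) + n\right)\right) \left(48865 + 49016\right) = \left(-189 + \left(\left(-3919 + 10885\right) + 4938\right)\right) \left(48865 + 49016\right) = \left(-189 + \left(6966 + 4938\right)\right) 97881 = \left(-189 + 11904\right) 97881 = 11715 \cdot 97881 = 1146675915$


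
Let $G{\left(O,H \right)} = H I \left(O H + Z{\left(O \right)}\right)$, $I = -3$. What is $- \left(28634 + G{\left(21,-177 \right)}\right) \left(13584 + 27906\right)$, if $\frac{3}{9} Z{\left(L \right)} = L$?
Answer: $79313943600$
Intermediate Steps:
$Z{\left(L \right)} = 3 L$
$G{\left(O,H \right)} = H \left(- 9 O - 3 H O\right)$ ($G{\left(O,H \right)} = H \left(- 3 \left(O H + 3 O\right)\right) = H \left(- 3 \left(H O + 3 O\right)\right) = H \left(- 3 \left(3 O + H O\right)\right) = H \left(- 9 O - 3 H O\right)$)
$- \left(28634 + G{\left(21,-177 \right)}\right) \left(13584 + 27906\right) = - \left(28634 - \left(-531\right) 21 \left(3 - 177\right)\right) \left(13584 + 27906\right) = - \left(28634 - \left(-531\right) 21 \left(-174\right)\right) 41490 = - \left(28634 - 1940274\right) 41490 = - \left(-1911640\right) 41490 = \left(-1\right) \left(-79313943600\right) = 79313943600$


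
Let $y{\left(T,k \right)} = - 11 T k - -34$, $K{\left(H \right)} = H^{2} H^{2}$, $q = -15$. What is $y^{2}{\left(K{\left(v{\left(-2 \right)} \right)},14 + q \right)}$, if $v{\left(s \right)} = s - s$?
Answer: $1156$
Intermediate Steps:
$v{\left(s \right)} = 0$
$K{\left(H \right)} = H^{4}$
$y{\left(T,k \right)} = 34 - 11 T k$ ($y{\left(T,k \right)} = - 11 T k + 34 = 34 - 11 T k$)
$y^{2}{\left(K{\left(v{\left(-2 \right)} \right)},14 + q \right)} = \left(34 - 11 \cdot 0^{4} \left(14 - 15\right)\right)^{2} = \left(34 - 0 \left(-1\right)\right)^{2} = \left(34 + 0\right)^{2} = 34^{2} = 1156$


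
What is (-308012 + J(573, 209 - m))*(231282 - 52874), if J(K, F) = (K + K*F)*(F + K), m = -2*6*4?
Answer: 21836105860864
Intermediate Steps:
m = -48 (m = -12*4 = -48)
J(K, F) = (F + K)*(K + F*K) (J(K, F) = (K + F*K)*(F + K) = (F + K)*(K + F*K))
(-308012 + J(573, 209 - m))*(231282 - 52874) = (-308012 + 573*((209 - 1*(-48)) + 573 + (209 - 1*(-48))² + (209 - 1*(-48))*573))*(231282 - 52874) = (-308012 + 573*((209 + 48) + 573 + (209 + 48)² + (209 + 48)*573))*178408 = (-308012 + 573*(257 + 573 + 257² + 257*573))*178408 = (-308012 + 573*(257 + 573 + 66049 + 147261))*178408 = (-308012 + 573*214140)*178408 = (-308012 + 122702220)*178408 = 122394208*178408 = 21836105860864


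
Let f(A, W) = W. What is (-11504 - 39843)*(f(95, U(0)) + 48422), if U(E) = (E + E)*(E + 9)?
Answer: -2486324434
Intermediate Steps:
U(E) = 2*E*(9 + E) (U(E) = (2*E)*(9 + E) = 2*E*(9 + E))
(-11504 - 39843)*(f(95, U(0)) + 48422) = (-11504 - 39843)*(2*0*(9 + 0) + 48422) = -51347*(2*0*9 + 48422) = -51347*(0 + 48422) = -51347*48422 = -2486324434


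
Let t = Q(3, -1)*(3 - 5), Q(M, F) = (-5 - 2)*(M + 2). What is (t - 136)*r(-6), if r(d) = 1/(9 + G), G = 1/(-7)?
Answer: -231/31 ≈ -7.4516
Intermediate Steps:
Q(M, F) = -14 - 7*M (Q(M, F) = -7*(2 + M) = -14 - 7*M)
G = -⅐ ≈ -0.14286
r(d) = 7/62 (r(d) = 1/(9 - ⅐) = 1/(62/7) = 7/62)
t = 70 (t = (-14 - 7*3)*(3 - 5) = (-14 - 21)*(-2) = -35*(-2) = 70)
(t - 136)*r(-6) = (70 - 136)*(7/62) = -66*7/62 = -231/31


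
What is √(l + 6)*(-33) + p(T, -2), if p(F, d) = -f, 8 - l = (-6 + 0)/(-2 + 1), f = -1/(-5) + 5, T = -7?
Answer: -26/5 - 66*√2 ≈ -98.538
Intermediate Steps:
f = 26/5 (f = -1*(-⅕) + 5 = ⅕ + 5 = 26/5 ≈ 5.2000)
l = 2 (l = 8 - (-6 + 0)/(-2 + 1) = 8 - (-6)/(-1) = 8 - (-6)*(-1) = 8 - 1*6 = 8 - 6 = 2)
p(F, d) = -26/5 (p(F, d) = -1*26/5 = -26/5)
√(l + 6)*(-33) + p(T, -2) = √(2 + 6)*(-33) - 26/5 = √8*(-33) - 26/5 = (2*√2)*(-33) - 26/5 = -66*√2 - 26/5 = -26/5 - 66*√2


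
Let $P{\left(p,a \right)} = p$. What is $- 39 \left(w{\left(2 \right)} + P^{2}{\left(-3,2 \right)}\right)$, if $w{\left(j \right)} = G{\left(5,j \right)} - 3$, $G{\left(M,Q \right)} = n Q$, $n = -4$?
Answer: $78$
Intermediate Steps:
$G{\left(M,Q \right)} = - 4 Q$
$w{\left(j \right)} = -3 - 4 j$ ($w{\left(j \right)} = - 4 j - 3 = -3 - 4 j$)
$- 39 \left(w{\left(2 \right)} + P^{2}{\left(-3,2 \right)}\right) = - 39 \left(\left(-3 - 8\right) + \left(-3\right)^{2}\right) = - 39 \left(\left(-3 - 8\right) + 9\right) = - 39 \left(-11 + 9\right) = \left(-39\right) \left(-2\right) = 78$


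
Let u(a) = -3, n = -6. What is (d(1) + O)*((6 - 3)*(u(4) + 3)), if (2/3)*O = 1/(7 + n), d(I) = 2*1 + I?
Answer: 0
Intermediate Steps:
d(I) = 2 + I
O = 3/2 (O = 3/(2*(7 - 6)) = (3/2)/1 = (3/2)*1 = 3/2 ≈ 1.5000)
(d(1) + O)*((6 - 3)*(u(4) + 3)) = ((2 + 1) + 3/2)*((6 - 3)*(-3 + 3)) = (3 + 3/2)*(3*0) = (9/2)*0 = 0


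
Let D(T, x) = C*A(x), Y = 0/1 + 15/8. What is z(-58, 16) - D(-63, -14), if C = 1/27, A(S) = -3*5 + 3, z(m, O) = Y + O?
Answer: 1319/72 ≈ 18.319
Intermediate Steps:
Y = 15/8 (Y = 0*1 + 15*(1/8) = 0 + 15/8 = 15/8 ≈ 1.8750)
z(m, O) = 15/8 + O
A(S) = -12 (A(S) = -15 + 3 = -12)
C = 1/27 ≈ 0.037037
D(T, x) = -4/9 (D(T, x) = (1/27)*(-12) = -4/9)
z(-58, 16) - D(-63, -14) = (15/8 + 16) - 1*(-4/9) = 143/8 + 4/9 = 1319/72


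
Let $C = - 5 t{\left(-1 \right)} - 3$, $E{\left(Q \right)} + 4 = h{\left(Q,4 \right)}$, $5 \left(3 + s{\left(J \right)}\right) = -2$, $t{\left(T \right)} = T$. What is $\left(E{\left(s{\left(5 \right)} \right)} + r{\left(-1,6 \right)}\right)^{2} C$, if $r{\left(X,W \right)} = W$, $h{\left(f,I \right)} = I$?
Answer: $72$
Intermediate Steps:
$s{\left(J \right)} = - \frac{17}{5}$ ($s{\left(J \right)} = -3 + \frac{1}{5} \left(-2\right) = -3 - \frac{2}{5} = - \frac{17}{5}$)
$E{\left(Q \right)} = 0$ ($E{\left(Q \right)} = -4 + 4 = 0$)
$C = 2$ ($C = \left(-5\right) \left(-1\right) - 3 = 5 - 3 = 2$)
$\left(E{\left(s{\left(5 \right)} \right)} + r{\left(-1,6 \right)}\right)^{2} C = \left(0 + 6\right)^{2} \cdot 2 = 6^{2} \cdot 2 = 36 \cdot 2 = 72$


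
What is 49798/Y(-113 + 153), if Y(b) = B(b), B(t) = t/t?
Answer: 49798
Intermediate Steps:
B(t) = 1
Y(b) = 1
49798/Y(-113 + 153) = 49798/1 = 49798*1 = 49798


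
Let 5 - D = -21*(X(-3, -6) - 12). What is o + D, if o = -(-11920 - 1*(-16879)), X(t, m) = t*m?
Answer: -4828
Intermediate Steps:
X(t, m) = m*t
o = -4959 (o = -(-11920 + 16879) = -1*4959 = -4959)
D = 131 (D = 5 - (-21)*(-6*(-3) - 12) = 5 - (-21)*(18 - 12) = 5 - (-21)*6 = 5 - 1*(-126) = 5 + 126 = 131)
o + D = -4959 + 131 = -4828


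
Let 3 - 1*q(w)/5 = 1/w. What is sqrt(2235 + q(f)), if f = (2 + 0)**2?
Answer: sqrt(8995)/2 ≈ 47.421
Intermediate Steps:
f = 4 (f = 2**2 = 4)
q(w) = 15 - 5/w
sqrt(2235 + q(f)) = sqrt(2235 + (15 - 5/4)) = sqrt(2235 + 55/4) = sqrt(8995/4) = sqrt(8995)/2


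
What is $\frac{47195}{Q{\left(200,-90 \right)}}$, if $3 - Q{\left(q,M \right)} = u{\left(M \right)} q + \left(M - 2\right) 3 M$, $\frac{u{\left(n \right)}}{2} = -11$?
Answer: $- \frac{47195}{20437} \approx -2.3093$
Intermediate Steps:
$u{\left(n \right)} = -22$ ($u{\left(n \right)} = 2 \left(-11\right) = -22$)
$Q{\left(q,M \right)} = 3 + 22 q - M \left(-6 + 3 M\right)$ ($Q{\left(q,M \right)} = 3 - \left(- 22 q + \left(M - 2\right) 3 M\right) = 3 - \left(- 22 q + \left(-2 + M\right) 3 M\right) = 3 - \left(- 22 q + \left(-6 + 3 M\right) M\right) = 3 - \left(- 22 q + M \left(-6 + 3 M\right)\right) = 3 + 22 q - M \left(-6 + 3 M\right)$)
$\frac{47195}{Q{\left(200,-90 \right)}} = \frac{47195}{3 - 3 \left(-90\right)^{2} + 6 \left(-90\right) + 22 \cdot 200} = \frac{47195}{3 - 24300 - 540 + 4400} = \frac{47195}{-20437} = 47195 \left(- \frac{1}{20437}\right) = - \frac{47195}{20437}$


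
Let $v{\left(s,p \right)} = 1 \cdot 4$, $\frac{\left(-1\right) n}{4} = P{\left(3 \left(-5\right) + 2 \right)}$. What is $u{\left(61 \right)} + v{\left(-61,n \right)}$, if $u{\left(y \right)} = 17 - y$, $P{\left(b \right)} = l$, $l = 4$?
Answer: $-40$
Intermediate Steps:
$P{\left(b \right)} = 4$
$n = -16$ ($n = \left(-4\right) 4 = -16$)
$v{\left(s,p \right)} = 4$
$u{\left(61 \right)} + v{\left(-61,n \right)} = \left(17 - 61\right) + 4 = -44 + 4 = -40$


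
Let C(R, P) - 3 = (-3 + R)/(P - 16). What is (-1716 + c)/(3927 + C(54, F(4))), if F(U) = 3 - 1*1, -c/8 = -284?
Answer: 7784/54969 ≈ 0.14161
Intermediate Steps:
c = 2272 (c = -8*(-284) = 2272)
F(U) = 2 (F(U) = 3 - 1 = 2)
C(R, P) = 3 + (-3 + R)/(-16 + P) (C(R, P) = 3 + (-3 + R)/(P - 16) = 3 + (-3 + R)/(-16 + P))
(-1716 + c)/(3927 + C(54, F(4))) = (-1716 + 2272)/(3927 + (-51 + 54 + 3*2)/(-16 + 2)) = 556/(3927 + (-51 + 54 + 6)/(-14)) = 556/(3927 - 1/14*9) = 556/(3927 - 9/14) = 556/(54969/14) = 556*(14/54969) = 7784/54969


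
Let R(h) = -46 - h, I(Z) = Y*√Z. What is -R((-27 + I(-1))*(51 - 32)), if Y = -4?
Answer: -467 - 76*I ≈ -467.0 - 76.0*I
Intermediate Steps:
I(Z) = -4*√Z
-R((-27 + I(-1))*(51 - 32)) = -(-46 - (-27 - 4*I)*(51 - 32)) = -(-46 - (-27 - 4*I)*19) = -(-46 - (-513 - 76*I)) = -(-46 + (513 + 76*I)) = -(467 + 76*I) = -467 - 76*I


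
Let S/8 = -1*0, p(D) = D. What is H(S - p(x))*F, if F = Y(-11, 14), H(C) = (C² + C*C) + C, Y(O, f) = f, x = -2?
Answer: 140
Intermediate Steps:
S = 0 (S = 8*(-1*0) = 8*0 = 0)
H(C) = C + 2*C² (H(C) = (C² + C²) + C = 2*C² + C = C + 2*C²)
F = 14
H(S - p(x))*F = ((0 - 1*(-2))*(1 + 2*(0 - 1*(-2))))*14 = ((0 + 2)*(1 + 2*(0 + 2)))*14 = (2*(1 + 2*2))*14 = (2*(1 + 4))*14 = (2*5)*14 = 10*14 = 140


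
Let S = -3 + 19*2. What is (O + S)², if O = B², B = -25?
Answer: 435600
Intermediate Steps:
O = 625 (O = (-25)² = 625)
S = 35 (S = -3 + 38 = 35)
(O + S)² = (625 + 35)² = 660² = 435600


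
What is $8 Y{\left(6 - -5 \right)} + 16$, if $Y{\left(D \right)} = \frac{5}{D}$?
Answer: $\frac{216}{11} \approx 19.636$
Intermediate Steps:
$8 Y{\left(6 - -5 \right)} + 16 = 8 \frac{5}{6 - -5} + 16 = 8 \frac{5}{6 + 5} + 16 = 8 \cdot \frac{5}{11} + 16 = \frac{40}{11} + 16 = \frac{216}{11}$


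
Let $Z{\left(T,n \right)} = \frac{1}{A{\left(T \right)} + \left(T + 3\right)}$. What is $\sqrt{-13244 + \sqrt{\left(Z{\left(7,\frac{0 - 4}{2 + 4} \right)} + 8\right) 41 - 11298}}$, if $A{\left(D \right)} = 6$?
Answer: $\frac{\sqrt{-52976 + i \sqrt{175479}}}{2} \approx 0.455 + 115.08 i$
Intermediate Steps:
$Z{\left(T,n \right)} = \frac{1}{9 + T}$ ($Z{\left(T,n \right)} = \frac{1}{6 + \left(T + 3\right)} = \frac{1}{6 + \left(3 + T\right)} = \frac{1}{9 + T}$)
$\sqrt{-13244 + \sqrt{\left(Z{\left(7,\frac{0 - 4}{2 + 4} \right)} + 8\right) 41 - 11298}} = \sqrt{-13244 + \sqrt{\left(\frac{1}{9 + 7} + 8\right) 41 - 11298}} = \sqrt{-13244 + \sqrt{\left(\frac{1}{16} + 8\right) 41 - 11298}} = \sqrt{-13244 + \sqrt{\frac{129}{16} \cdot 41 - 11298}} = \sqrt{-13244 + \sqrt{\frac{5289}{16} - 11298}} = \sqrt{-13244 + \sqrt{- \frac{175479}{16}}} = \sqrt{-13244 + \frac{i \sqrt{175479}}{4}}$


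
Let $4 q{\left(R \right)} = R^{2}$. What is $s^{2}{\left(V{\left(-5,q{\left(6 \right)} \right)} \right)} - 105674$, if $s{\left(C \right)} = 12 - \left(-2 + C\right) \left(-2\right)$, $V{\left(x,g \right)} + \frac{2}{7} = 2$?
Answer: $- \frac{5171626}{49} \approx -1.0554 \cdot 10^{5}$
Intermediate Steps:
$q{\left(R \right)} = \frac{R^{2}}{4}$
$V{\left(x,g \right)} = \frac{12}{7}$ ($V{\left(x,g \right)} = - \frac{2}{7} + 2 = \frac{12}{7}$)
$s{\left(C \right)} = 8 + 2 C$ ($s{\left(C \right)} = 12 - \left(4 - 2 C\right) = 12 + \left(-4 + 2 C\right) = 8 + 2 C$)
$s^{2}{\left(V{\left(-5,q{\left(6 \right)} \right)} \right)} - 105674 = \left(8 + 2 \cdot \frac{12}{7}\right)^{2} - 105674 = \left(8 + \frac{24}{7}\right)^{2} - 105674 = \left(\frac{80}{7}\right)^{2} - 105674 = \frac{6400}{49} - 105674 = - \frac{5171626}{49}$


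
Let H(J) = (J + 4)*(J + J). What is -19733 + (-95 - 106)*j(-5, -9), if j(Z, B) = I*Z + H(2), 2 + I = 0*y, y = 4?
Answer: -26567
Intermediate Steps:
H(J) = 2*J*(4 + J) (H(J) = (4 + J)*(2*J) = 2*J*(4 + J))
I = -2 (I = -2 + 0*4 = -2 + 0 = -2)
j(Z, B) = 24 - 2*Z (j(Z, B) = -2*Z + 2*2*(4 + 2) = -2*Z + 2*2*6 = -2*Z + 24 = 24 - 2*Z)
-19733 + (-95 - 106)*j(-5, -9) = -19733 + (-95 - 106)*(24 - 2*(-5)) = -19733 - 201*(24 + 10) = -19733 - 201*34 = -19733 - 6834 = -26567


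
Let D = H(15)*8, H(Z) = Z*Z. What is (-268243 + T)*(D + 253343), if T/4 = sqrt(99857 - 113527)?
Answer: -68440323749 + 1020572*I*sqrt(13670) ≈ -6.844e+10 + 1.1932e+8*I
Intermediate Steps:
H(Z) = Z**2
T = 4*I*sqrt(13670) (T = 4*sqrt(99857 - 113527) = 4*sqrt(-13670) = 4*(I*sqrt(13670)) = 4*I*sqrt(13670) ≈ 467.68*I)
D = 1800 (D = 15**2*8 = 225*8 = 1800)
(-268243 + T)*(D + 253343) = (-268243 + 4*I*sqrt(13670))*(1800 + 253343) = (-268243 + 4*I*sqrt(13670))*255143 = -68440323749 + 1020572*I*sqrt(13670)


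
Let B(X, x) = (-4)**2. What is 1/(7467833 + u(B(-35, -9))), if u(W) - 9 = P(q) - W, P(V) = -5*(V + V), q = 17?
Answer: 1/7467656 ≈ 1.3391e-7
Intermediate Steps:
B(X, x) = 16
P(V) = -10*V
u(W) = -161 - W (u(W) = 9 + (-10*17 - W) = 9 + (-170 - W) = -161 - W)
1/(7467833 + u(B(-35, -9))) = 1/(7467833 + (-161 - 1*16)) = 1/(7467833 + (-161 - 16)) = 1/(7467833 - 177) = 1/7467656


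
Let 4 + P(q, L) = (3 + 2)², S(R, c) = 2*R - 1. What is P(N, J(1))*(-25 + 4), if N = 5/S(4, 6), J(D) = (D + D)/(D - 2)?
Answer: -441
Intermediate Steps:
J(D) = 2*D/(-2 + D) (J(D) = (2*D)/(-2 + D) = 2*D/(-2 + D))
S(R, c) = -1 + 2*R
N = 5/7 (N = 5/(-1 + 2*4) = 5/(-1 + 8) = 5/7 ≈ 0.71429)
P(q, L) = 21 (P(q, L) = -4 + (3 + 2)² = -4 + 5² = -4 + 25 = 21)
P(N, J(1))*(-25 + 4) = 21*(-25 + 4) = 21*(-21) = -441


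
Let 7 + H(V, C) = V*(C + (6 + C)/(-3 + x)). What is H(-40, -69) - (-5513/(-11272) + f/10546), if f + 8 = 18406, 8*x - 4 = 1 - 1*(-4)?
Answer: 83614332527/59437256 ≈ 1406.8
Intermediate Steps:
x = 9/8 (x = ½ + (1 - 1*(-4))/8 = ½ + (1 + 4)/8 = ½ + (⅛)*5 = ½ + 5/8 = 9/8 ≈ 1.1250)
f = 18398 (f = -8 + 18406 = 18398)
H(V, C) = -7 + V*(-16/5 + 7*C/15) (H(V, C) = -7 + V*(C + (6 + C)/(-3 + 9/8)) = -7 + V*(C + (6 + C)/(-15/8)) = -7 + V*(C + (6 + C)*(-8/15)) = -7 + V*(C + (-16/5 - 8*C/15)) = -7 + V*(-16/5 + 7*C/15))
H(-40, -69) - (-5513/(-11272) + f/10546) = (-7 - 16/5*(-40) + (7/15)*(-69)*(-40)) - (-5513/(-11272) + 18398/10546) = (-7 + 128 + 1288) - (-5513*(-1/11272) + 18398*(1/10546)) = 1409 - (5513/11272 + 9199/5273) = 1409 - 1*132761177/59437256 = 1409 - 132761177/59437256 = 83614332527/59437256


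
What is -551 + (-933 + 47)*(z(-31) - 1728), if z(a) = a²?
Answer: 679011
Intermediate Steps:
-551 + (-933 + 47)*(z(-31) - 1728) = -551 + (-933 + 47)*((-31)² - 1728) = -551 - 886*(961 - 1728) = -551 - 886*(-767) = -551 + 679562 = 679011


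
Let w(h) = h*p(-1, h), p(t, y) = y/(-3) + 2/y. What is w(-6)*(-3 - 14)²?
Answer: -2890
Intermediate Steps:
p(t, y) = 2/y - y/3 (p(t, y) = y*(-⅓) + 2/y = -y/3 + 2/y = 2/y - y/3)
w(h) = h*(2/h - h/3)
w(-6)*(-3 - 14)² = (2 - ⅓*(-6)²)*(-3 - 14)² = (2 - ⅓*36)*(-17)² = (2 - 12)*289 = -10*289 = -2890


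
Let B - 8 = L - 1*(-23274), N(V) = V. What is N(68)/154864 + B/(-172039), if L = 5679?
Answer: -1118329413/6660661924 ≈ -0.16790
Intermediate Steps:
B = 28961 (B = 8 + (5679 - 1*(-23274)) = 8 + (5679 + 23274) = 8 + 28953 = 28961)
N(68)/154864 + B/(-172039) = 68/154864 + 28961/(-172039) = 68*(1/154864) + 28961*(-1/172039) = 17/38716 - 28961/172039 = -1118329413/6660661924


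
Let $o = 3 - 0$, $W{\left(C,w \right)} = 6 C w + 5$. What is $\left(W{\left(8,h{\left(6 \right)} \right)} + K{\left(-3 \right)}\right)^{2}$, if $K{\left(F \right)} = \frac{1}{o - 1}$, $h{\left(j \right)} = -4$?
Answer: $\frac{139129}{4} \approx 34782.0$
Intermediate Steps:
$W{\left(C,w \right)} = 5 + 6 C w$ ($W{\left(C,w \right)} = 6 C w + 5 = 5 + 6 C w$)
$o = 3$ ($o = 3 + 0 = 3$)
$K{\left(F \right)} = \frac{1}{2}$ ($K{\left(F \right)} = \frac{1}{3 - 1} = \frac{1}{2}$)
$\left(W{\left(8,h{\left(6 \right)} \right)} + K{\left(-3 \right)}\right)^{2} = \left(\left(5 + 6 \cdot 8 \left(-4\right)\right) + \frac{1}{2}\right)^{2} = \left(\left(5 - 192\right) + \frac{1}{2}\right)^{2} = \left(-187 + \frac{1}{2}\right)^{2} = \left(- \frac{373}{2}\right)^{2} = \frac{139129}{4}$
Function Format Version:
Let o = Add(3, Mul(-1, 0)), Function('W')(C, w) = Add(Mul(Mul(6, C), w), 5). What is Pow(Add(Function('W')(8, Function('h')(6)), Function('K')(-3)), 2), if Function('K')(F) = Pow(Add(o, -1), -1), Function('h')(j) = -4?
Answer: Rational(139129, 4) ≈ 34782.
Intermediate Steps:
Function('W')(C, w) = Add(5, Mul(6, C, w)) (Function('W')(C, w) = Add(Mul(6, C, w), 5) = Add(5, Mul(6, C, w)))
o = 3 (o = Add(3, 0) = 3)
Function('K')(F) = Rational(1, 2) (Function('K')(F) = Pow(Add(3, -1), -1) = Pow(2, -1) = Rational(1, 2))
Pow(Add(Function('W')(8, Function('h')(6)), Function('K')(-3)), 2) = Pow(Add(Add(5, Mul(6, 8, -4)), Rational(1, 2)), 2) = Pow(Add(Add(5, -192), Rational(1, 2)), 2) = Pow(Add(-187, Rational(1, 2)), 2) = Pow(Rational(-373, 2), 2) = Rational(139129, 4)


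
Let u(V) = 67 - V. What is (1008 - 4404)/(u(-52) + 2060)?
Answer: -3396/2179 ≈ -1.5585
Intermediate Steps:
(1008 - 4404)/(u(-52) + 2060) = (1008 - 4404)/((67 - 1*(-52)) + 2060) = -3396/((67 + 52) + 2060) = -3396/(119 + 2060) = -3396/2179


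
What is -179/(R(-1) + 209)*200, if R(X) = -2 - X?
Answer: -4475/26 ≈ -172.12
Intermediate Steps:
-179/(R(-1) + 209)*200 = -179/((-2 - 1*(-1)) + 209)*200 = -179/((-2 + 1) + 209)*200 = -179/(-1 + 209)*200 = -179/208*200 = -4475/26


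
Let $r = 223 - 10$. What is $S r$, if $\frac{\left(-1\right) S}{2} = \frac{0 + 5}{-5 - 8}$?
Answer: $\frac{2130}{13} \approx 163.85$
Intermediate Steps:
$S = \frac{10}{13}$ ($S = - 2 \frac{0 + 5}{-5 - 8} = - 2 \frac{5}{-13} = - 2 \cdot 5 \left(- \frac{1}{13}\right) = \left(-2\right) \left(- \frac{5}{13}\right) = \frac{10}{13} \approx 0.76923$)
$r = 213$ ($r = 223 - 10 = 213$)
$S r = \frac{10}{13} \cdot 213 = \frac{2130}{13}$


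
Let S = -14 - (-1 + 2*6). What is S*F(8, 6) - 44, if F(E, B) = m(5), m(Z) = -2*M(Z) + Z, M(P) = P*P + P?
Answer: 1331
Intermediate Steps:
M(P) = P + P² (M(P) = P² + P = P + P²)
S = -25 (S = -14 - (-1 + 12) = -14 - 1*11 = -14 - 11 = -25)
m(Z) = Z - 2*Z*(1 + Z) (m(Z) = -2*Z*(1 + Z) + Z = Z - 2*Z*(1 + Z))
F(E, B) = -55 (F(E, B) = 5*(-1 - 2*5) = 5*(-1 - 10) = 5*(-11) = -55)
S*F(8, 6) - 44 = -25*(-55) - 44 = 1375 - 44 = 1331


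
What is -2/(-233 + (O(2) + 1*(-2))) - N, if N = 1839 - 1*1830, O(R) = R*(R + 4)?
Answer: -2005/223 ≈ -8.9910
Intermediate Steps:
O(R) = R*(4 + R)
N = 9 (N = 1839 - 1830 = 9)
-2/(-233 + (O(2) + 1*(-2))) - N = -2/(-233 + (2*(4 + 2) + 1*(-2))) - 1*9 = -2/(-233 + (2*6 - 2)) - 9 = -2/(-233 + (12 - 2)) - 9 = -2/(-233 + 10) - 9 = -2/(-223) - 9 = -2*(-1/223) - 9 = 2/223 - 9 = -2005/223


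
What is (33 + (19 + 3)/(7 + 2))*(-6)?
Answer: -638/3 ≈ -212.67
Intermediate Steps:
(33 + (19 + 3)/(7 + 2))*(-6) = (33 + 22/9)*(-6) = (319/9)*(-6) = -638/3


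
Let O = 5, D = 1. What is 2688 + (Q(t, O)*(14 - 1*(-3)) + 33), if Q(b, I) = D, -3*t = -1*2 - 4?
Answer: 2738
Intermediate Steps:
t = 2 (t = -(-1*2 - 4)/3 = -(-2 - 4)/3 = -1/3*(-6) = 2)
Q(b, I) = 1
2688 + (Q(t, O)*(14 - 1*(-3)) + 33) = 2688 + (1*(14 - 1*(-3)) + 33) = 2688 + (1*(14 + 3) + 33) = 2688 + (1*17 + 33) = 2688 + (17 + 33) = 2688 + 50 = 2738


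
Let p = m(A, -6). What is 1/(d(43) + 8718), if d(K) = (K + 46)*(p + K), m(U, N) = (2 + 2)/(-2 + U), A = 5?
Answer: 3/37991 ≈ 7.8966e-5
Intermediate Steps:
m(U, N) = 4/(-2 + U)
p = 4/3 (p = 4/(-2 + 5) = 4/3 ≈ 1.3333)
d(K) = (46 + K)*(4/3 + K) (d(K) = (K + 46)*(4/3 + K) = (46 + K)*(4/3 + K))
1/(d(43) + 8718) = 1/((184/3 + 43**2 + (142/3)*43) + 8718) = 1/((184/3 + 1849 + 6106/3) + 8718) = 1/(11837/3 + 8718) = 1/(37991/3) = 3/37991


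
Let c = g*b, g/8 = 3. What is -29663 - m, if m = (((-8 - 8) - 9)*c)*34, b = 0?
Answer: -29663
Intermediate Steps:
g = 24 (g = 8*3 = 24)
c = 0 (c = 24*0 = 0)
m = 0 (m = (((-8 - 8) - 9)*0)*34 = ((-16 - 9)*0)*34 = -25*0*34 = 0*34 = 0)
-29663 - m = -29663 - 1*0 = -29663 + 0 = -29663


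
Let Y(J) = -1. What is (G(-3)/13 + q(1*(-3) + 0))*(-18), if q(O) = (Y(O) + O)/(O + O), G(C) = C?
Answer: -102/13 ≈ -7.8462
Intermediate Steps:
q(O) = (-1 + O)/(2*O) (q(O) = (-1 + O)/(O + O) = (-1 + O)/((2*O)) = (-1 + O)*(1/(2*O)) = (-1 + O)/(2*O))
(G(-3)/13 + q(1*(-3) + 0))*(-18) = (-3/13 + (-1 + (1*(-3) + 0))/(2*(1*(-3) + 0)))*(-18) = (-3*1/13 + (-1 + (-3 + 0))/(2*(-3 + 0)))*(-18) = (-3/13 + (1/2)*(-1 - 3)/(-3))*(-18) = (-3/13 + (1/2)*(-1/3)*(-4))*(-18) = (-3/13 + 2/3)*(-18) = (17/39)*(-18) = -102/13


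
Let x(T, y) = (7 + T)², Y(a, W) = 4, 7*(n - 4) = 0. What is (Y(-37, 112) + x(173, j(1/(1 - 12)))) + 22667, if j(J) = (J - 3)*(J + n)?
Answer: 55071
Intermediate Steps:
n = 4 (n = 4 + (⅐)*0 = 4 + 0 = 4)
j(J) = (-3 + J)*(4 + J) (j(J) = (J - 3)*(J + 4) = (-3 + J)*(4 + J))
(Y(-37, 112) + x(173, j(1/(1 - 12)))) + 22667 = (4 + (7 + 173)²) + 22667 = (4 + 180²) + 22667 = (4 + 32400) + 22667 = 32404 + 22667 = 55071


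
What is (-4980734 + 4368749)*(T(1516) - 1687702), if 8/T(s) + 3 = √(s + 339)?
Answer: 953318981373990/923 - 2447940*√1855/923 ≈ 1.0328e+12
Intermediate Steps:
T(s) = 8/(-3 + √(339 + s)) (T(s) = 8/(-3 + √(s + 339)) = 8/(-3 + √(339 + s)))
(-4980734 + 4368749)*(T(1516) - 1687702) = (-4980734 + 4368749)*(8/(-3 + √(339 + 1516)) - 1687702) = -611985*(8/(-3 + √1855) - 1687702) = -611985*(-1687702 + 8/(-3 + √1855)) = 1032848308470 - 4895880/(-3 + √1855)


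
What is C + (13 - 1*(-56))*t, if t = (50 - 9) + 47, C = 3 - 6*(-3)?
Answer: 6093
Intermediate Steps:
C = 21 (C = 3 + 18 = 21)
t = 88 (t = 41 + 47 = 88)
C + (13 - 1*(-56))*t = 21 + (13 - 1*(-56))*88 = 21 + (13 + 56)*88 = 21 + 69*88 = 21 + 6072 = 6093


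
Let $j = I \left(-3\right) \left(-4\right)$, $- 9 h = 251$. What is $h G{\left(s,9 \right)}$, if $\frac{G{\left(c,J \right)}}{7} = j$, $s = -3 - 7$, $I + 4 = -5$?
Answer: $21084$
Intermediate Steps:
$h = - \frac{251}{9}$ ($h = \left(- \frac{1}{9}\right) 251 = - \frac{251}{9} \approx -27.889$)
$I = -9$ ($I = -4 - 5 = -9$)
$s = -10$
$j = -108$ ($j = \left(-9\right) \left(-3\right) \left(-4\right) = 27 \left(-4\right) = -108$)
$G{\left(c,J \right)} = -756$ ($G{\left(c,J \right)} = 7 \left(-108\right) = -756$)
$h G{\left(s,9 \right)} = \left(- \frac{251}{9}\right) \left(-756\right) = 21084$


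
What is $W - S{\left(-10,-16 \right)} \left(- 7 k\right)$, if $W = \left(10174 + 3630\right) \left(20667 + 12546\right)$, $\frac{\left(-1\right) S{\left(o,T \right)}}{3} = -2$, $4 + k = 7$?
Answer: $458472378$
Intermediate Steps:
$k = 3$ ($k = -4 + 7 = 3$)
$S{\left(o,T \right)} = 6$ ($S{\left(o,T \right)} = \left(-3\right) \left(-2\right) = 6$)
$W = 458472252$ ($W = 13804 \cdot 33213 = 458472252$)
$W - S{\left(-10,-16 \right)} \left(- 7 k\right) = 458472252 - 6 \left(\left(-7\right) 3\right) = 458472252 - 6 \left(-21\right) = 458472252 - -126 = 458472252 + 126 = 458472378$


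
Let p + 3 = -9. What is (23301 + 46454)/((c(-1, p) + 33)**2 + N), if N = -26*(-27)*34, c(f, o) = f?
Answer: 9965/3556 ≈ 2.8023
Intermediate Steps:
p = -12 (p = -3 - 9 = -12)
N = 23868 (N = 702*34 = 23868)
(23301 + 46454)/((c(-1, p) + 33)**2 + N) = (23301 + 46454)/((-1 + 33)**2 + 23868) = 69755/(32**2 + 23868) = 69755/(1024 + 23868) = 69755/24892 = 69755*(1/24892) = 9965/3556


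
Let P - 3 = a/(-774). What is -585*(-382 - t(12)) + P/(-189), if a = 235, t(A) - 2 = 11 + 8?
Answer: 34487653843/146286 ≈ 2.3576e+5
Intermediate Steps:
t(A) = 21 (t(A) = 2 + (11 + 8) = 2 + 19 = 21)
P = 2087/774 (P = 3 + 235/(-774) = 3 + 235*(-1/774) = 3 - 235/774 = 2087/774 ≈ 2.6964)
-585*(-382 - t(12)) + P/(-189) = -585*(-382 - 1*21) + (2087/774)/(-189) = -585*(-382 - 21) + (2087/774)*(-1/189) = -585*(-403) - 2087/146286 = 235755 - 2087/146286 = 34487653843/146286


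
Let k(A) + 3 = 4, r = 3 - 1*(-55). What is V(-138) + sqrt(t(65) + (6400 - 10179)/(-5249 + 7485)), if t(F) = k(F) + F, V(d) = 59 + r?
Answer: 117 + sqrt(80382523)/1118 ≈ 125.02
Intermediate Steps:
r = 58 (r = 3 + 55 = 58)
k(A) = 1 (k(A) = -3 + 4 = 1)
V(d) = 117 (V(d) = 59 + 58 = 117)
t(F) = 1 + F
V(-138) + sqrt(t(65) + (6400 - 10179)/(-5249 + 7485)) = 117 + sqrt((1 + 65) + (6400 - 10179)/(-5249 + 7485)) = 117 + sqrt(66 - 3779/2236) = 117 + sqrt(143797/2236) = 117 + sqrt(80382523)/1118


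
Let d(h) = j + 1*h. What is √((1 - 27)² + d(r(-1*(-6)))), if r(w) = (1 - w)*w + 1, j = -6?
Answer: √641 ≈ 25.318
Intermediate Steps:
r(w) = 1 + w*(1 - w) (r(w) = w*(1 - w) + 1 = 1 + w*(1 - w))
d(h) = -6 + h (d(h) = -6 + 1*h = -6 + h)
√((1 - 27)² + d(r(-1*(-6)))) = √((1 - 27)² + (-6 + (1 - 1*(-6) - (-1*(-6))²))) = √((-26)² + (-6 + (1 + 6 - 1*6²))) = √(676 + (-6 + (1 + 6 - 1*36))) = √(676 + (-6 + (1 + 6 - 36))) = √(676 + (-6 - 29)) = √(676 - 35) = √641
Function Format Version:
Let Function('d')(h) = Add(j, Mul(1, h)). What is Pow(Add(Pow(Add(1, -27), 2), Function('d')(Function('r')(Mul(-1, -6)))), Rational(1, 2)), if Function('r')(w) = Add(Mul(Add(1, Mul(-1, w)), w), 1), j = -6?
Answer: Pow(641, Rational(1, 2)) ≈ 25.318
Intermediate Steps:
Function('r')(w) = Add(1, Mul(w, Add(1, Mul(-1, w)))) (Function('r')(w) = Add(Mul(w, Add(1, Mul(-1, w))), 1) = Add(1, Mul(w, Add(1, Mul(-1, w)))))
Function('d')(h) = Add(-6, h) (Function('d')(h) = Add(-6, Mul(1, h)) = Add(-6, h))
Pow(Add(Pow(Add(1, -27), 2), Function('d')(Function('r')(Mul(-1, -6)))), Rational(1, 2)) = Pow(Add(Pow(Add(1, -27), 2), Add(-6, Add(1, Mul(-1, -6), Mul(-1, Pow(Mul(-1, -6), 2))))), Rational(1, 2)) = Pow(Add(Pow(-26, 2), Add(-6, Add(1, 6, Mul(-1, Pow(6, 2))))), Rational(1, 2)) = Pow(Add(676, Add(-6, Add(1, 6, Mul(-1, 36)))), Rational(1, 2)) = Pow(Add(676, Add(-6, Add(1, 6, -36))), Rational(1, 2)) = Pow(Add(676, Add(-6, -29)), Rational(1, 2)) = Pow(Add(676, -35), Rational(1, 2)) = Pow(641, Rational(1, 2))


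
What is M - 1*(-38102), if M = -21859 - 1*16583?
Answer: -340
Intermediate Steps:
M = -38442 (M = -21859 - 16583 = -38442)
M - 1*(-38102) = -38442 - 1*(-38102) = -38442 + 38102 = -340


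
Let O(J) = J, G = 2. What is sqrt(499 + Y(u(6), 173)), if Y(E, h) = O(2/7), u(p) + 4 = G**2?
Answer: sqrt(24465)/7 ≈ 22.345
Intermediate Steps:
u(p) = 0 (u(p) = -4 + 2**2 = -4 + 4 = 0)
Y(E, h) = 2/7
sqrt(499 + Y(u(6), 173)) = sqrt(499 + 2/7) = sqrt(3495/7) = sqrt(24465)/7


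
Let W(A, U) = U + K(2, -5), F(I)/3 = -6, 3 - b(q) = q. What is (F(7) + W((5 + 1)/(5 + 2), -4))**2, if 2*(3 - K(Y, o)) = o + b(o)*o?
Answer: 49/4 ≈ 12.250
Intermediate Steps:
b(q) = 3 - q
F(I) = -18 (F(I) = 3*(-6) = -18)
K(Y, o) = 3 - o/2 - o*(3 - o)/2 (K(Y, o) = 3 - (o + (3 - o)*o)/2 = 3 - (o + o*(3 - o))/2 = 3 + (-o/2 - o*(3 - o)/2) = 3 - o/2 - o*(3 - o)/2)
W(A, U) = 51/2 + U (W(A, U) = U + (3 + (1/2)*(-5)**2 - 2*(-5)) = U + (3 + (1/2)*25 + 10) = U + (3 + 25/2 + 10) = U + 51/2 = 51/2 + U)
(F(7) + W((5 + 1)/(5 + 2), -4))**2 = (-18 + (51/2 - 4))**2 = (-18 + 43/2)**2 = (7/2)**2 = 49/4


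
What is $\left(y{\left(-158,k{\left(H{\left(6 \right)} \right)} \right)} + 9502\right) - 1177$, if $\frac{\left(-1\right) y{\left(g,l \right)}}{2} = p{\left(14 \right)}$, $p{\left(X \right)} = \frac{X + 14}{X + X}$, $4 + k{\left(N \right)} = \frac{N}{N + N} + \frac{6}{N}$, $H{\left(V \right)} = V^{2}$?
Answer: $8323$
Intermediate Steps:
$k{\left(N \right)} = - \frac{7}{2} + \frac{6}{N}$ ($k{\left(N \right)} = -4 + \left(\frac{N}{N + N} + \frac{6}{N}\right) = -4 + \left(\frac{N}{2 N} + \frac{6}{N}\right) = -4 + \left(N \frac{1}{2 N} + \frac{6}{N}\right) = -4 + \left(\frac{1}{2} + \frac{6}{N}\right) = - \frac{7}{2} + \frac{6}{N}$)
$p{\left(X \right)} = \frac{14 + X}{2 X}$
$y{\left(g,l \right)} = -2$ ($y{\left(g,l \right)} = - 2 \frac{14 + 14}{2 \cdot 14} = - 2 \cdot \frac{1}{2} \cdot \frac{1}{14} \cdot 28 = \left(-2\right) 1 = -2$)
$\left(y{\left(-158,k{\left(H{\left(6 \right)} \right)} \right)} + 9502\right) - 1177 = \left(-2 + 9502\right) - 1177 = 9500 - 1177 = 8323$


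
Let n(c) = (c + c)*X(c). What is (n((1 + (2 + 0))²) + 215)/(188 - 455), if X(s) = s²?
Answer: -1673/267 ≈ -6.2659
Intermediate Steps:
n(c) = 2*c³ (n(c) = (c + c)*c² = (2*c)*c² = 2*c³)
(n((1 + (2 + 0))²) + 215)/(188 - 455) = (2*((1 + (2 + 0))²)³ + 215)/(188 - 455) = (2*((1 + 2)²)³ + 215)/(-267) = (2*(3²)³ + 215)*(-1/267) = (2*9³ + 215)*(-1/267) = (2*729 + 215)*(-1/267) = (1458 + 215)*(-1/267) = 1673*(-1/267) = -1673/267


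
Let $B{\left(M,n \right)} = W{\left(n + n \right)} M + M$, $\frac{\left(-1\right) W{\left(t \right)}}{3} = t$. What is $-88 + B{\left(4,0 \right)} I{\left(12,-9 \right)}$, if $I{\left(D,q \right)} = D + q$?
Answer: $-76$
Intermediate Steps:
$W{\left(t \right)} = - 3 t$
$B{\left(M,n \right)} = M - 6 M n$ ($B{\left(M,n \right)} = - 3 \left(n + n\right) M + M = - 3 \cdot 2 n M + M = - 6 n M + M = - 6 M n + M = M - 6 M n$)
$-88 + B{\left(4,0 \right)} I{\left(12,-9 \right)} = -88 + 4 \left(1 - 0\right) \left(12 - 9\right) = -88 + 4 \left(1 + 0\right) 3 = -88 + 4 \cdot 1 \cdot 3 = -88 + 4 \cdot 3 = -88 + 12 = -76$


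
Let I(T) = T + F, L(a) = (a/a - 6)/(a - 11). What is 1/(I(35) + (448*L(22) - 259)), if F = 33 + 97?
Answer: -11/3274 ≈ -0.0033598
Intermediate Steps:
L(a) = -5/(-11 + a) (L(a) = (1 - 6)/(-11 + a) = -5/(-11 + a))
F = 130
I(T) = 130 + T (I(T) = T + 130 = 130 + T)
1/(I(35) + (448*L(22) - 259)) = 1/((130 + 35) + (448*(-5/(-11 + 22)) - 259)) = 1/(165 + (448*(-5/11) - 259)) = 1/(165 + (-2240/11 - 259)) = 1/(165 - 5089/11) = 1/(-3274/11) = -11/3274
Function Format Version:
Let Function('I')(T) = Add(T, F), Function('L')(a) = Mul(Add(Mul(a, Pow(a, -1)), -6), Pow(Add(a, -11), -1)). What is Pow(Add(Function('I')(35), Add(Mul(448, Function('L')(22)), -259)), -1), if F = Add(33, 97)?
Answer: Rational(-11, 3274) ≈ -0.0033598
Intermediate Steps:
Function('L')(a) = Mul(-5, Pow(Add(-11, a), -1)) (Function('L')(a) = Mul(Add(1, -6), Pow(Add(-11, a), -1)) = Mul(-5, Pow(Add(-11, a), -1)))
F = 130
Function('I')(T) = Add(130, T) (Function('I')(T) = Add(T, 130) = Add(130, T))
Pow(Add(Function('I')(35), Add(Mul(448, Function('L')(22)), -259)), -1) = Pow(Add(Add(130, 35), Add(Mul(448, Mul(-5, Pow(Add(-11, 22), -1))), -259)), -1) = Pow(Add(165, Add(Mul(448, Mul(-5, Pow(11, -1))), -259)), -1) = Pow(Add(165, Add(Mul(448, Mul(-5, Rational(1, 11))), -259)), -1) = Pow(Add(165, Add(Mul(448, Rational(-5, 11)), -259)), -1) = Pow(Add(165, Add(Rational(-2240, 11), -259)), -1) = Pow(Add(165, Rational(-5089, 11)), -1) = Pow(Rational(-3274, 11), -1) = Rational(-11, 3274)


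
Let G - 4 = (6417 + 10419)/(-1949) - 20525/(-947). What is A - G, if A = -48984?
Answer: -90441358097/1845703 ≈ -49001.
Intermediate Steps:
G = 31442345/1845703 (G = 4 + ((6417 + 10419)/(-1949) - 20525/(-947)) = 4 + (16836*(-1/1949) - 20525*(-1/947)) = 4 + (-16836/1949 + 20525/947) = 4 + 24059533/1845703 = 31442345/1845703 ≈ 17.035)
A - G = -48984 - 1*31442345/1845703 = -48984 - 31442345/1845703 = -90441358097/1845703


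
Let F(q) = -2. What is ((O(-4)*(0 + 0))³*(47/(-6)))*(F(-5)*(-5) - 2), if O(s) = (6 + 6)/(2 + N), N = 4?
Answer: 0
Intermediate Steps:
O(s) = 2 (O(s) = (6 + 6)/(2 + 4) = 12/6 = 12*(⅙) = 2)
((O(-4)*(0 + 0))³*(47/(-6)))*(F(-5)*(-5) - 2) = ((2*(0 + 0))³*(47/(-6)))*(-2*(-5) - 2) = ((2*0)³*(47*(-⅙)))*(10 - 2) = (0³*(-47/6))*8 = (0*(-47/6))*8 = 0*8 = 0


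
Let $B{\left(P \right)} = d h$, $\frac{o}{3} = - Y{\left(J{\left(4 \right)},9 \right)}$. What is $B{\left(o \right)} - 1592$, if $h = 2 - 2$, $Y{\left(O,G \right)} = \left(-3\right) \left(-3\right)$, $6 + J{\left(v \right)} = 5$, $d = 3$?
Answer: $-1592$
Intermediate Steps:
$J{\left(v \right)} = -1$ ($J{\left(v \right)} = -6 + 5 = -1$)
$Y{\left(O,G \right)} = 9$
$h = 0$ ($h = 2 - 2 = 0$)
$o = -27$ ($o = 3 \left(\left(-1\right) 9\right) = 3 \left(-9\right) = -27$)
$B{\left(P \right)} = 0$ ($B{\left(P \right)} = 3 \cdot 0 = 0$)
$B{\left(o \right)} - 1592 = 0 - 1592 = -1592$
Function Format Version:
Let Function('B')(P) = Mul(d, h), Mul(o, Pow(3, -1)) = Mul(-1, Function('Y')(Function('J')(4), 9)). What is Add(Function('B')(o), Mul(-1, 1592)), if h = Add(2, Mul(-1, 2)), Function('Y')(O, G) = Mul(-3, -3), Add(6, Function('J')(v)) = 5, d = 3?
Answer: -1592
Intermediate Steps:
Function('J')(v) = -1 (Function('J')(v) = Add(-6, 5) = -1)
Function('Y')(O, G) = 9
h = 0 (h = Add(2, -2) = 0)
o = -27 (o = Mul(3, Mul(-1, 9)) = Mul(3, -9) = -27)
Function('B')(P) = 0 (Function('B')(P) = Mul(3, 0) = 0)
Add(Function('B')(o), Mul(-1, 1592)) = Add(0, Mul(-1, 1592)) = Add(0, -1592) = -1592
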